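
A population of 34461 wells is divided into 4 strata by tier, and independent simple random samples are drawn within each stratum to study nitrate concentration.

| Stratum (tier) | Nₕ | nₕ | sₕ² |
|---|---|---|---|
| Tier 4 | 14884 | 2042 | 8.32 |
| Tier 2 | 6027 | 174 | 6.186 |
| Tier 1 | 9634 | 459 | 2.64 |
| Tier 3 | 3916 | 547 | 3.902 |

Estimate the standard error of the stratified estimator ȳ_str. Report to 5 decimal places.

0.04711

Var(ȳ_str) = Σₕ Wₕ²(1 − fₕ)sₕ²/nₕ with Wₕ = Nₕ/N, N = 34461.
Tier 4: Wₕ = 0.43190853; term = 0.43190853²·(1 − 0.13719430)·8.32/2042 = 6.5578905 × 10^-4.
Tier 2: Wₕ = 0.17489336; term = 0.17489336²·(1 − 0.02887008)·6.186/174 = 0.0010560504.
Tier 1: Wₕ = 0.27956240; term = 0.27956240²·(1 − 0.04764376)·2.64/459 = 4.2810293 × 10^-4.
Tier 3: Wₕ = 0.11363570; term = 0.11363570²·(1 − 0.13968335)·3.902/547 = 7.9247922 × 10^-5.
Sum = 0.0022191903.
SE = √(0.0022191903) = 0.04711.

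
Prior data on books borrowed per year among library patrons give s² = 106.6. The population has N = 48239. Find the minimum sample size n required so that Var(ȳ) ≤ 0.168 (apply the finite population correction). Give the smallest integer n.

Without fpc, n₀ = s²/D = 106.6/0.168 = 634.5238.
With fpc, (1 − n/N)·s²/n ≤ D requires n ≥ n₀/(1 + n₀/N) = 634.5238/(1 + 634.5238/48239) = 626.2858.
Rounding up, n = 627.

627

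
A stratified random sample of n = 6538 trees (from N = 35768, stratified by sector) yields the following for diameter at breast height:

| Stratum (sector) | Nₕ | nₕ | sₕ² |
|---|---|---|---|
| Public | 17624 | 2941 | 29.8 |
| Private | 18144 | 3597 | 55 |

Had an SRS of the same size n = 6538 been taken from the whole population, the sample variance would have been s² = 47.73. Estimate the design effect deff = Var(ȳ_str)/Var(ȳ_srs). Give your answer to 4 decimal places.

Var(ȳ_str) = Σ Wₕ²(1−fₕ)sₕ²/nₕ with Wₕ = Nₕ/35768:
  Public: (17624/35768)²·(1−2941/17624)·29.8/2941 = 0.0020495155
  Private: (18144/35768)²·(1−3597/18144)·55/3597 = 0.0031545645
  → Var(ȳ_str) = 0.00520408.
Var(ȳ_srs) = (1 − 6538/35768)·47.73/6538 = 0.0059659647.
deff = 0.00520408 / 0.0059659647 = 0.8723.

0.8723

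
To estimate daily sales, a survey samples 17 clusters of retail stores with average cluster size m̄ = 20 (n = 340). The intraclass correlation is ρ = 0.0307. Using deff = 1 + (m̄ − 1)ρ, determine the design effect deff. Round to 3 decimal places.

deff = 1 + (20 − 1)·0.0307 = 1 + 0.5833 = 1.5833.

1.583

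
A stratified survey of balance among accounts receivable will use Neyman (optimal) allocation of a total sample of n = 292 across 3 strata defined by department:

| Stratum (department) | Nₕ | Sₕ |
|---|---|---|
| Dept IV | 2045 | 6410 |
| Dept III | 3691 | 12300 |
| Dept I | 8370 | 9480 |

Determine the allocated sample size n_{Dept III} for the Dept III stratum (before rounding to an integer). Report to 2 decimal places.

Neyman allocation: nₕ = n·NₕSₕ / Σⱼ NⱼSⱼ.
Σ NⱼSⱼ = 2045·6410 + 3691·12300 + 8370·9480 = 1.3785535 × 10^8.
n_{Dept III} = 292·3691·12300 / (1.3785535 × 10^8) = 96.16.

96.16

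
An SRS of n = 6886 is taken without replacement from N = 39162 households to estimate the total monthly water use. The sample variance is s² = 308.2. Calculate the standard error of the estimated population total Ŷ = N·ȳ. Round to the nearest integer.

7522

Var(Ŷ) = N²·Var(ȳ) = N²·(1 − n/N)·s²/n.
f = 6886/39162 = 0.17583372; Var(ȳ) = 0.82416628·308.2/6886 = 0.036887605.
Var(Ŷ) = 39162² · 0.036887605 = 5.6573127 × 10^7.
SE(Ŷ) = √(5.6573127 × 10^7) = 7522.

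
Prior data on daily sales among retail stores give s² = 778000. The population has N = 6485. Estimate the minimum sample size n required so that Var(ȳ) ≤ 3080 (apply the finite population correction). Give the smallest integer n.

Without fpc, n₀ = s²/D = 778000/3080 = 252.5974.
With fpc, (1 − n/N)·s²/n ≤ D requires n ≥ n₀/(1 + n₀/N) = 252.5974/(1 + 252.5974/6485) = 243.1273.
Rounding up, n = 244.

244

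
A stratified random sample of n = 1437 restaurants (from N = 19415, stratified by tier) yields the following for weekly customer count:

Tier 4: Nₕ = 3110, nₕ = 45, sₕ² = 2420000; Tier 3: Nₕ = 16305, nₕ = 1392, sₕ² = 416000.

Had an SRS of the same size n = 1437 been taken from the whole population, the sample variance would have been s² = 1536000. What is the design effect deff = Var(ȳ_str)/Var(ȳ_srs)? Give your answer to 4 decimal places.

1.5688

Var(ȳ_str) = Σ Wₕ²(1−fₕ)sₕ²/nₕ with Wₕ = Nₕ/19415:
  Tier 4: (3110/19415)²·(1−45/3110)·2420000/45 = 1359.9374
  Tier 3: (16305/19415)²·(1−1392/16305)·416000/1392 = 192.7814
  → Var(ȳ_str) = 1552.7188.
Var(ȳ_srs) = (1 − 1437/19415)·1536000/1437 = 989.77944.
deff = 1552.7188 / 989.77944 = 1.5688.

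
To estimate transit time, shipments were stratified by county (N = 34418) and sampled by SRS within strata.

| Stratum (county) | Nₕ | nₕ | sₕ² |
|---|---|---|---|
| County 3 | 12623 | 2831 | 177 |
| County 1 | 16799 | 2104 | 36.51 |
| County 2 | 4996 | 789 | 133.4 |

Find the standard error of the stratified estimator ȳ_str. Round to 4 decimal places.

Var(ȳ_str) = Σₕ Wₕ²(1 − fₕ)sₕ²/nₕ with Wₕ = Nₕ/N, N = 34418.
County 3: Wₕ = 0.36675577; term = 0.36675577²·(1 − 0.22427315)·177/2831 = 0.0065237322.
County 1: Wₕ = 0.48808763; term = 0.48808763²·(1 − 0.12524555)·36.51/2104 = 0.0036161618.
County 2: Wₕ = 0.14515660; term = 0.14515660²·(1 − 0.15792634)·133.4/789 = 0.0029998705.
Sum = 0.013139765.
SE = √(0.013139765) = 0.1146.

0.1146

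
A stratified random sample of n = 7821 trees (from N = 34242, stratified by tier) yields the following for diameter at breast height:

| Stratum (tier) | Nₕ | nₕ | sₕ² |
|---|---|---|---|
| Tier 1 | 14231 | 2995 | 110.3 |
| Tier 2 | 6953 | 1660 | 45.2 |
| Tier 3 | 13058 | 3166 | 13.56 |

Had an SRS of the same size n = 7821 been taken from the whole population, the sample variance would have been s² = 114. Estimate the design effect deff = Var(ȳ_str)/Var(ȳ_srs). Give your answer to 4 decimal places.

Var(ȳ_str) = Σ Wₕ²(1−fₕ)sₕ²/nₕ with Wₕ = Nₕ/34242:
  Tier 1: (14231/34242)²·(1−2995/14231)·110.3/2995 = 0.0050223571
  Tier 2: (6953/34242)²·(1−1660/6953)·45.2/1660 = 8.5464592 × 10^-4
  Tier 3: (13058/34242)²·(1−3166/13058)·13.56/3166 = 4.7183625 × 10^-4
  → Var(ȳ_str) = 0.0063488393.
Var(ȳ_srs) = (1 − 7821/34242)·114/7821 = 0.011246896.
deff = 0.0063488393 / 0.011246896 = 0.5645.

0.5645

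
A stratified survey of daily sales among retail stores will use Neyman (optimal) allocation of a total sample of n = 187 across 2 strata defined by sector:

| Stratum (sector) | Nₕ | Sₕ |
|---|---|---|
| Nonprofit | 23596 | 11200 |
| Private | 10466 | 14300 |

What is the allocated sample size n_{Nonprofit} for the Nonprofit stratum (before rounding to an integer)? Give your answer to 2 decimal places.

Neyman allocation: nₕ = n·NₕSₕ / Σⱼ NⱼSⱼ.
Σ NⱼSⱼ = 23596·11200 + 10466·14300 = 4.13939 × 10^8.
n_{Nonprofit} = 187·23596·11200 / (4.13939 × 10^8) = 119.39.

119.39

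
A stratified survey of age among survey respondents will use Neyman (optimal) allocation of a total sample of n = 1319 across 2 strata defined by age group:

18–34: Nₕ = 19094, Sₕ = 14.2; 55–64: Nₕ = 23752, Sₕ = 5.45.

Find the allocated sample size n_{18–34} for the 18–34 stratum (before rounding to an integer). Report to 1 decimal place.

Neyman allocation: nₕ = n·NₕSₕ / Σⱼ NⱼSⱼ.
Σ NⱼSⱼ = 19094·14.2 + 23752·5.45 = 400583.2.
n_{18–34} = 1319·19094·14.2 / 400583.2 = 892.8.

892.8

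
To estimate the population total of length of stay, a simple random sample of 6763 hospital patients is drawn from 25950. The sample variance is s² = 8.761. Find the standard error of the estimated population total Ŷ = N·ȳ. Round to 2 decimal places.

803.12

Var(Ŷ) = N²·Var(ȳ) = N²·(1 − n/N)·s²/n.
f = 6763/25950 = 0.26061657; Var(ȳ) = 0.73938343·8.761/6763 = 9.5782023 × 10^-4.
Var(Ŷ) = 25950² · (9.5782023 × 10^-4) = 644998.54.
SE(Ŷ) = √(644998.54) = 803.12.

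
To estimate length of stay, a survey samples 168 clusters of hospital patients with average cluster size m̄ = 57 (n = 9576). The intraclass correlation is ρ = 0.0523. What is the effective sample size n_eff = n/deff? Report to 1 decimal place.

deff = 1 + (57 − 1)·0.0523 = 1 + 2.9288 = 3.9288.
n_eff = 9576 / 3.9288 = 2437.4.

2437.4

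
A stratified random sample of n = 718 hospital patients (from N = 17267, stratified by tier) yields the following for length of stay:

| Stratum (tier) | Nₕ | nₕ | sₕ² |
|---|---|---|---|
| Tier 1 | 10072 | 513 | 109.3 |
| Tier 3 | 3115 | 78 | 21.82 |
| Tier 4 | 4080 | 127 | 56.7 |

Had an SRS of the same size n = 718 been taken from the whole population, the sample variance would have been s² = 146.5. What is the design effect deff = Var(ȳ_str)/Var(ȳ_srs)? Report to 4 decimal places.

Var(ȳ_str) = Σ Wₕ²(1−fₕ)sₕ²/nₕ with Wₕ = Nₕ/17267:
  Tier 1: (10072/17267)²·(1−513/10072)·109.3/513 = 0.068801388
  Tier 3: (3115/17267)²·(1−78/3115)·21.82/78 = 0.0088762435
  Tier 4: (4080/17267)²·(1−127/4080)·56.7/127 = 0.024150856
  → Var(ȳ_str) = 0.10182849.
Var(ȳ_srs) = (1 − 718/17267)·146.5/718 = 0.19555461.
deff = 0.10182849 / 0.19555461 = 0.5207.

0.5207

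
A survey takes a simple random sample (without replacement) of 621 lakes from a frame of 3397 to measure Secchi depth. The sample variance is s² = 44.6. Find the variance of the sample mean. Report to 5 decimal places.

Under SRS without replacement, Var(ȳ) = (1 − f)·s²/n with f = n/N = 621/3397 = 0.18280836.
Var(ȳ) = (1 − 0.18280836)·44.6/621 = 0.81719164·0.071819646 = 0.058690414.

0.05869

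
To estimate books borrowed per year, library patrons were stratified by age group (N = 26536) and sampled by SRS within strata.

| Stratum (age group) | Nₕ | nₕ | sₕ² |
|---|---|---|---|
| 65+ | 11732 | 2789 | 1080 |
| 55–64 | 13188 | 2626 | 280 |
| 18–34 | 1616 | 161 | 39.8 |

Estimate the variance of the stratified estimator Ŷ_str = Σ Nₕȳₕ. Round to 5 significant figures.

5.6062 × 10^7

Var(Ŷ_str) = Σₕ Nₕ²(1 − fₕ)sₕ²/nₕ.
65+: 11732²·(1 − 2789/11732)·1080/2789 = 4.0628475 × 10^7.
55–64: 13188²·(1 − 2626/13188)·280/2626 = 1.4852119 × 10^7.
18–34: 1616²·(1 − 161/1616)·39.8/161 = 581248.1.
Sum = 5.6061842 × 10^7.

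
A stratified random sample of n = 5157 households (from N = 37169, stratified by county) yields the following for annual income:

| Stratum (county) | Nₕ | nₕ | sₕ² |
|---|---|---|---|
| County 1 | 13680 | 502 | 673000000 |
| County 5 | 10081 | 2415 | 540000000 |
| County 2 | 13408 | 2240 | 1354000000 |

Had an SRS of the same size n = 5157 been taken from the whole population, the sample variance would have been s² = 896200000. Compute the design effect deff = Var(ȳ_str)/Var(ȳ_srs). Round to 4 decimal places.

Var(ȳ_str) = Σ Wₕ²(1−fₕ)sₕ²/nₕ with Wₕ = Nₕ/37169:
  County 1: (13680/37169)²·(1−502/13680)·673000000/502 = 174938.42
  County 5: (10081/37169)²·(1−2415/10081)·540000000/2415 = 12507.984
  County 2: (13408/37169)²·(1−2240/13408)·1354000000/2240 = 65516.139
  → Var(ȳ_str) = 252962.54.
Var(ȳ_srs) = (1 − 5157/37169)·896200000/5157 = 149671.72.
deff = 252962.54 / 149671.72 = 1.6901.

1.6901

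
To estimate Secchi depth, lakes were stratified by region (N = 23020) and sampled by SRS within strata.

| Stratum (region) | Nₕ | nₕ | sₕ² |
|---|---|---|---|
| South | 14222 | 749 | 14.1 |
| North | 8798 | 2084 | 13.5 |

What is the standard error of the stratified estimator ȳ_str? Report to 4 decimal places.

0.0868

Var(ȳ_str) = Σₕ Wₕ²(1 − fₕ)sₕ²/nₕ with Wₕ = Nₕ/N, N = 23020.
South: Wₕ = 0.61781060; term = 0.61781060²·(1 − 0.05266489)·14.1/749 = 0.0068069356.
North: Wₕ = 0.38218940; term = 0.38218940²·(1 − 0.23687202)·13.5/2084 = 7.2208897 × 10^-4.
Sum = 0.0075290246.
SE = √(0.0075290246) = 0.0868.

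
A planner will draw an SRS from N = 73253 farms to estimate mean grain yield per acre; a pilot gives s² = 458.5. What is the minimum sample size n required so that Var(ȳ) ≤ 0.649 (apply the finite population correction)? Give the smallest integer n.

Without fpc, n₀ = s²/D = 458.5/0.649 = 706.4715.
With fpc, (1 − n/N)·s²/n ≤ D requires n ≥ n₀/(1 + n₀/N) = 706.4715/(1 + 706.4715/73253) = 699.7232.
Rounding up, n = 700.

700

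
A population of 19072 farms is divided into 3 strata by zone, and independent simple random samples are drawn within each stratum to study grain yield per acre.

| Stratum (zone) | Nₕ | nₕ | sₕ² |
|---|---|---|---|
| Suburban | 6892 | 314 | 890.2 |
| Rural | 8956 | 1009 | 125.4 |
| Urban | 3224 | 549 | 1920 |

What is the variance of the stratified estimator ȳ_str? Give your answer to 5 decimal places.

0.46059

Var(ȳ_str) = Σₕ Wₕ²(1 − fₕ)sₕ²/nₕ with Wₕ = Nₕ/N, N = 19072.
Suburban: Wₕ = 0.36136745; term = 0.36136745²·(1 − 0.04556007)·890.2/314 = 0.3533496.
Rural: Wₕ = 0.46958893; term = 0.46958893²·(1 − 0.11266190)·125.4/1009 = 0.024318187.
Urban: Wₕ = 0.16904362; term = 0.16904362²·(1 − 0.17028536)·1920/549 = 0.082919224.
Sum = 0.46058701.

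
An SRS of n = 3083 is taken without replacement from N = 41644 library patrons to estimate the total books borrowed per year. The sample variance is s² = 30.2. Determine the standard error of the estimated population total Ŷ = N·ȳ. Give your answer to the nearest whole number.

Var(Ŷ) = N²·Var(ȳ) = N²·(1 − n/N)·s²/n.
f = 3083/41644 = 0.07403227; Var(ȳ) = 0.92596773·30.2/3083 = 0.0090704591.
Var(Ŷ) = 41644² · 0.0090704591 = 1.5730196 × 10^7.
SE(Ŷ) = √(1.5730196 × 10^7) = 3966.

3966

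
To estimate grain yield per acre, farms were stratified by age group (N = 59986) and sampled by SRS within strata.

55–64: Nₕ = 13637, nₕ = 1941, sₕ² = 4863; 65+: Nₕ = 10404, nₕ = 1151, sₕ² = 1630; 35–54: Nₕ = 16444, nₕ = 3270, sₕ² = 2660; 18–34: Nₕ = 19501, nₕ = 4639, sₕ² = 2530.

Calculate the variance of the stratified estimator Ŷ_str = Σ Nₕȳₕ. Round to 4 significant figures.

Var(Ŷ_str) = Σₕ Nₕ²(1 − fₕ)sₕ²/nₕ.
55–64: 13637²·(1 − 1941/13637)·4863/1941 = 3.996087 × 10^8.
65+: 10404²·(1 − 1151/10404)·1630/1151 = 1.3633118 × 10^8.
35–54: 16444²·(1 − 3270/16444)·2660/3270 = 1.7622155 × 10^8.
18–34: 19501²·(1 − 4639/19501)·2530/4639 = 1.5806302 × 10^8.
Sum = 8.7022445 × 10^8.

8.702 × 10^8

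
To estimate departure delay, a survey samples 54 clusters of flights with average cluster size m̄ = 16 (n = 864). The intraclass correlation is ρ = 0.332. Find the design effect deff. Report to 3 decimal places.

deff = 1 + (16 − 1)·0.332 = 1 + 4.98 = 5.98.

5.980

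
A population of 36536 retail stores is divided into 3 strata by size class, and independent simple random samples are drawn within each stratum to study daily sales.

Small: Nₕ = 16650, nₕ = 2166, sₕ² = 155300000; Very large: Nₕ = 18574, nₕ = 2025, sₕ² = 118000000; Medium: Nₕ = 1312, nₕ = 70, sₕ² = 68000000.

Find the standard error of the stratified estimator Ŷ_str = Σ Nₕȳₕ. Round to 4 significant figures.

6.065 × 10^6

Var(Ŷ_str) = Σₕ Nₕ²(1 − fₕ)sₕ²/nₕ.
Small: 16650²·(1 − 2166/16650)·155300000/2166 = 1.7290827 × 10^13.
Very large: 18574²·(1 − 2025/18574)·118000000/2025 = 1.7911592 × 10^13.
Medium: 1312²·(1 − 70/1312)·68000000/70 = 1.5829467 × 10^12.
Sum = 3.6785366 × 10^13.
SE = √(3.6785366 × 10^13) = 6.065 × 10^6.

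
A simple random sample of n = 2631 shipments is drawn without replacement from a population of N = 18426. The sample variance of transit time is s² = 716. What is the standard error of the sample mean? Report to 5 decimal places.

0.48299

Under SRS without replacement, Var(ȳ) = (1 − f)·s²/n with f = n/N = 2631/18426 = 0.14278737.
Var(ȳ) = (1 − 0.14278737)·716/2631 = 0.85721263·0.27213987 = 0.23328174.
SE(ȳ) = √(0.23328174) = 0.48299.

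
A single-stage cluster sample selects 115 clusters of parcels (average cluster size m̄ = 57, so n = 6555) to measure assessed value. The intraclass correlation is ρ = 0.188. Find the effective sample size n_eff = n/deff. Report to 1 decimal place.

568.6

deff = 1 + (57 − 1)·0.188 = 1 + 10.528 = 11.528.
n_eff = 6555 / 11.528 = 568.6.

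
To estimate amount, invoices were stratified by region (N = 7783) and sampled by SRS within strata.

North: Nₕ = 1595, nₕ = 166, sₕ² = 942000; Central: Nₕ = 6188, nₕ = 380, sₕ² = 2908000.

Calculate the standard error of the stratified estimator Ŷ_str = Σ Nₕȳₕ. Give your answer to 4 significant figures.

536600

Var(Ŷ_str) = Σₕ Nₕ²(1 − fₕ)sₕ²/nₕ.
North: 1595²·(1 − 166/1595)·942000/166 = 1.2934086 × 10^10.
Central: 6188²·(1 − 380/6188)·2908000/380 = 2.7503484 × 10^11.
Sum = 2.8796893 × 10^11.
SE = √(2.8796893 × 10^11) = 536600.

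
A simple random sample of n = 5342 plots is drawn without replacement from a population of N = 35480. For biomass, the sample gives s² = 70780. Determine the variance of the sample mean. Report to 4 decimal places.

Under SRS without replacement, Var(ȳ) = (1 − f)·s²/n with f = n/N = 5342/35480 = 0.15056370.
Var(ȳ) = (1 − 0.15056370)·70780/5342 = 0.84943630·13.249719 = 11.254792.

11.2548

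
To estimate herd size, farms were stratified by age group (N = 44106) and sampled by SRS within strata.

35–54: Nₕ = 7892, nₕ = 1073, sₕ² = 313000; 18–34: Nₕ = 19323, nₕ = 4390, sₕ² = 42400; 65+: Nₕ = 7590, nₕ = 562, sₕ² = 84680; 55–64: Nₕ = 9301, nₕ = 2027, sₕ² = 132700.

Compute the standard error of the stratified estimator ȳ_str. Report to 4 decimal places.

3.9888

Var(ȳ_str) = Σₕ Wₕ²(1 − fₕ)sₕ²/nₕ with Wₕ = Nₕ/N, N = 44106.
35–54: Wₕ = 0.17893257; term = 0.17893257²·(1 − 0.13596047)·313000/1073 = 8.0696934.
18–34: Wₕ = 0.43810366; term = 0.43810366²·(1 − 0.22719039)·42400/4390 = 1.4326088.
65+: Wₕ = 0.17208543; term = 0.17208543²·(1 − 0.07404480)·84680/562 = 4.1316423.
55–64: Wₕ = 0.21087834; term = 0.21087834²·(1 − 0.21793356)·132700/2027 = 2.2767994.
Sum = 15.910744.
SE = √(15.910744) = 3.9888.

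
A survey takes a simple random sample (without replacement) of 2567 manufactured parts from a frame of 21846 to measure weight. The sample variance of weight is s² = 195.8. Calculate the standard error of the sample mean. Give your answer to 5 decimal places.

Under SRS without replacement, Var(ȳ) = (1 − f)·s²/n with f = n/N = 2567/21846 = 0.11750435.
Var(ȳ) = (1 − 0.11750435)·195.8/2567 = 0.88249565·0.076275808 = 0.067313069.
SE(ȳ) = √(0.067313069) = 0.25945.

0.25945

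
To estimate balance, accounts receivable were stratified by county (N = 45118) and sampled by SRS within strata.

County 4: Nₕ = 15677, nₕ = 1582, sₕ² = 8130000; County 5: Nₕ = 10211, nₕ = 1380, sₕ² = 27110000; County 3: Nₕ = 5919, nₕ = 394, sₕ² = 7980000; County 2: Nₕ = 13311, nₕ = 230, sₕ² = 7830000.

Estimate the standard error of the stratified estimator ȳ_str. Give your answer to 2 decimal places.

68.30

Var(ȳ_str) = Σₕ Wₕ²(1 − fₕ)sₕ²/nₕ with Wₕ = Nₕ/N, N = 45118.
County 4: Wₕ = 0.34746664; term = 0.34746664²·(1 − 0.10091216)·8130000/1582 = 557.84356.
County 5: Wₕ = 0.22631766; term = 0.22631766²·(1 − 0.13514837)·27110000/1380 = 870.2197.
County 3: Wₕ = 0.13118933; term = 0.13118933²·(1 − 0.06656530)·7980000/394 = 325.37757.
County 2: Wₕ = 0.29502638; term = 0.29502638²·(1 − 0.01727894)·7830000/230 = 2911.9632.
Sum = 4665.404.
SE = √(4665.404) = 68.30.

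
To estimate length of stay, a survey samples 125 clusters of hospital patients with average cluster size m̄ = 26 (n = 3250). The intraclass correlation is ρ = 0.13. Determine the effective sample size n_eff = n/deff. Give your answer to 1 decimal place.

deff = 1 + (26 − 1)·0.13 = 1 + 3.25 = 4.25.
n_eff = 3250 / 4.25 = 764.7.

764.7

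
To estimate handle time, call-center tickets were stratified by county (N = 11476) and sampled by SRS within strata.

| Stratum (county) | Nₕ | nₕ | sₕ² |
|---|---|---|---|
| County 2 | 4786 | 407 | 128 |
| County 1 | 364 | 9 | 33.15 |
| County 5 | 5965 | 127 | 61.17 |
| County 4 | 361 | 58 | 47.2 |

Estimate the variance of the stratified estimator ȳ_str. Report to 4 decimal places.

Var(ȳ_str) = Σₕ Wₕ²(1 − fₕ)sₕ²/nₕ with Wₕ = Nₕ/N, N = 11476.
County 2: Wₕ = 0.41704427; term = 0.41704427²·(1 − 0.08503970)·128/407 = 0.050047469.
County 1: Wₕ = 0.03171837; term = 0.03171837²·(1 − 0.02472527)·33.15/9 = 0.0036140128.
County 5: Wₕ = 0.51978041; term = 0.51978041²·(1 − 0.02129086)·61.17/127 = 0.12735858.
County 4: Wₕ = 0.03145695; term = 0.03145695²·(1 − 0.16066482)·47.2/58 = 6.7590048 × 10^-4.
Sum = 0.18169596.

0.1817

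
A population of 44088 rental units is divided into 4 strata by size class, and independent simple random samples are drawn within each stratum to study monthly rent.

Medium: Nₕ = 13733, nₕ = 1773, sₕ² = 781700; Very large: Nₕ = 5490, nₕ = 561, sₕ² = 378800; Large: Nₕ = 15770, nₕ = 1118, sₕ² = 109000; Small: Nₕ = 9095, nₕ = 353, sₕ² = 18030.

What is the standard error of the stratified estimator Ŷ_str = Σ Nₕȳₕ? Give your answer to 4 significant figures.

342500

Var(Ŷ_str) = Σₕ Nₕ²(1 − fₕ)sₕ²/nₕ.
Medium: 13733²·(1 − 1773/13733)·781700/1773 = 7.2414907 × 10^10.
Very large: 5490²·(1 − 561/5490)·378800/561 = 1.8271671 × 10^10.
Large: 15770²·(1 − 1118/15770)·109000/1118 = 2.2527516 × 10^10.
Small: 9095²·(1 − 353/9095)·18030/353 = 4.0610144 × 10^9.
Sum = 1.1727511 × 10^11.
SE = √(1.1727511 × 10^11) = 342500.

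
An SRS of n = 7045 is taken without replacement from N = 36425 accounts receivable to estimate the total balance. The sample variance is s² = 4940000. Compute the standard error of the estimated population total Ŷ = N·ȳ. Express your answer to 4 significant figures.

Var(Ŷ) = N²·Var(ȳ) = N²·(1 − n/N)·s²/n.
f = 7045/36425 = 0.19341112; Var(ȳ) = 0.80658888·4940000/7045 = 565.58539.
Var(Ŷ) = 36425² · 565.58539 = 7.5040774 × 10^11.
SE(Ŷ) = √(7.5040774 × 10^11) = 866300.

866300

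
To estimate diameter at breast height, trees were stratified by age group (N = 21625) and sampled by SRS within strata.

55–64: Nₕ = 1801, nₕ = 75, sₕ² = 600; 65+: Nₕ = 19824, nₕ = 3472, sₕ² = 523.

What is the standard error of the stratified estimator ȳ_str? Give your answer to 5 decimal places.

Var(ȳ_str) = Σₕ Wₕ²(1 − fₕ)sₕ²/nₕ with Wₕ = Nₕ/N, N = 21625.
55–64: Wₕ = 0.08328324; term = 0.08328324²·(1 − 0.04164353)·600/75 = 0.053178032.
65+: Wₕ = 0.91671676; term = 0.91671676²·(1 − 0.17514124)·523/3472 = 0.10441717.
Sum = 0.1575952.
SE = √(0.1575952) = 0.39698.

0.39698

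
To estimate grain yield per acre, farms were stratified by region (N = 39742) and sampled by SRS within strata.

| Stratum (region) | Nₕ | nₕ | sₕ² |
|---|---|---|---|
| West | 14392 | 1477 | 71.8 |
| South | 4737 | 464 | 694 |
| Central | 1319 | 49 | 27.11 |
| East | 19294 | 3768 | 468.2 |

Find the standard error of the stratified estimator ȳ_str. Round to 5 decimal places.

0.22146

Var(ȳ_str) = Σₕ Wₕ²(1 − fₕ)sₕ²/nₕ with Wₕ = Nₕ/N, N = 39742.
West: Wₕ = 0.36213578; term = 0.36213578²·(1 − 0.10262646)·71.8/1477 = 0.0057208436.
South: Wₕ = 0.11919380; term = 0.11919380²·(1 − 0.09795229)·694/464 = 0.019168067.
Central: Wₕ = 0.03318907; term = 0.03318907²·(1 − 0.03714936)·27.11/49 = 5.8678975 × 10^-4.
East: Wₕ = 0.48548135; term = 0.48548135²·(1 − 0.19529387)·468.2/3768 = 0.023566926.
Sum = 0.049042626.
SE = √(0.049042626) = 0.22146.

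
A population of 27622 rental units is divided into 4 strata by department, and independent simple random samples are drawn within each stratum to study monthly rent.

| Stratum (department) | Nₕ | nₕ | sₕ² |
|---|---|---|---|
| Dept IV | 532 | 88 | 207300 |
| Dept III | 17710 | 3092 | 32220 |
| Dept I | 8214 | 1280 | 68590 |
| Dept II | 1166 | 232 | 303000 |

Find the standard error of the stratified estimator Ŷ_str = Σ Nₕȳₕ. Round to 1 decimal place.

87911.8

Var(Ŷ_str) = Σₕ Nₕ²(1 − fₕ)sₕ²/nₕ.
Dept IV: 532²·(1 − 88/532)·207300/88 = 5.5643089 × 10^8.
Dept III: 17710²·(1 − 3092/17710)·32220/3092 = 2.6976933 × 10^9.
Dept I: 8214²·(1 − 1280/8214)·68590/1280 = 3.052034 × 10^9.
Dept II: 1166²·(1 − 232/1166)·303000/232 = 1.422329 × 10^9.
Sum = 7.7284872 × 10^9.
SE = √(7.7284872 × 10^9) = 87911.8.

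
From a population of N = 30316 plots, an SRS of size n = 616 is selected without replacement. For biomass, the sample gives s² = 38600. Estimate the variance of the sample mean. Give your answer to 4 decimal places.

Under SRS without replacement, Var(ȳ) = (1 − f)·s²/n with f = n/N = 616/30316 = 0.02031930.
Var(ȳ) = (1 − 0.02031930)·38600/616 = 0.97968070·62.662338 = 61.389083.

61.3891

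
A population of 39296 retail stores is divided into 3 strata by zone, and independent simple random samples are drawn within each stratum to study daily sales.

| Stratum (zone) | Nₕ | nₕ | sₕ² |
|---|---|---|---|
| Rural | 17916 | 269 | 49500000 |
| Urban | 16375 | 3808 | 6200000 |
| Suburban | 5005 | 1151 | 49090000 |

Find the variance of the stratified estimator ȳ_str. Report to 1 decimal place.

Var(ȳ_str) = Σₕ Wₕ²(1 − fₕ)sₕ²/nₕ with Wₕ = Nₕ/N, N = 39296.
Rural: Wₕ = 0.45592427; term = 0.45592427²·(1 − 0.01501451)·49500000/269 = 37676.293.
Urban: Wₕ = 0.41670908; term = 0.41670908²·(1 − 0.23254962)·6200000/3808 = 216.97564.
Suburban: Wₕ = 0.12736665; term = 0.12736665²·(1 − 0.22997003)·49090000/1151 = 532.76638.
Sum = 38426.035.

38426.0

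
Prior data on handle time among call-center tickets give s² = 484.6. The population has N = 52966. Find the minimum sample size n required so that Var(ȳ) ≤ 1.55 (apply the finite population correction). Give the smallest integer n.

Without fpc, n₀ = s²/D = 484.6/1.55 = 312.6452.
With fpc, (1 − n/N)·s²/n ≤ D requires n ≥ n₀/(1 + n₀/N) = 312.6452/(1 + 312.6452/52966) = 310.8106.
Rounding up, n = 311.

311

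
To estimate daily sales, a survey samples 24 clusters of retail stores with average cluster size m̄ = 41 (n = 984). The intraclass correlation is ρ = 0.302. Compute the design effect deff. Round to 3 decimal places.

13.080

deff = 1 + (41 − 1)·0.302 = 1 + 12.08 = 13.08.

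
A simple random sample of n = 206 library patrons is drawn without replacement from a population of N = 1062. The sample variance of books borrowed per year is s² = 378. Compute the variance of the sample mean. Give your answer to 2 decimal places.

1.48

Under SRS without replacement, Var(ȳ) = (1 − f)·s²/n with f = n/N = 206/1062 = 0.19397363.
Var(ȳ) = (1 − 0.19397363)·378/206 = 0.80602637·1.8349515 = 1.4790193.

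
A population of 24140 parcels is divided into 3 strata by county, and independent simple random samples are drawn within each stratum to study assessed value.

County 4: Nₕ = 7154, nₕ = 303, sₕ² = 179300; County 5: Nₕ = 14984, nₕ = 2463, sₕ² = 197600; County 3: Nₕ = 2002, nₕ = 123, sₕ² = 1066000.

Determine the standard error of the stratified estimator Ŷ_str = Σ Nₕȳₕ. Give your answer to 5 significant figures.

Var(Ŷ_str) = Σₕ Nₕ²(1 − fₕ)sₕ²/nₕ.
County 4: 7154²·(1 − 303/7154)·179300/303 = 2.9002843 × 10^10.
County 5: 14984²·(1 − 2463/14984)·197600/2463 = 1.505183 × 10^10.
County 3: 2002²·(1 − 123/2002)·1066000/123 = 3.2601903 × 10^10.
Sum = 7.6656576 × 10^10.
SE = √(7.6656576 × 10^10) = 276870.

276870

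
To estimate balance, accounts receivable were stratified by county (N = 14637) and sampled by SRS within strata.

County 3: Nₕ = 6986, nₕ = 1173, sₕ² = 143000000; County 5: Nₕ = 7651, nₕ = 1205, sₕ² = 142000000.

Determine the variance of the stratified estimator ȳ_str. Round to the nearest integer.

50235

Var(ȳ_str) = Σₕ Wₕ²(1 − fₕ)sₕ²/nₕ with Wₕ = Nₕ/N, N = 14637.
County 3: Wₕ = 0.47728360; term = 0.47728360²·(1 − 0.16790724)·143000000/1173 = 23108.023.
County 5: Wₕ = 0.52271640; term = 0.52271640²·(1 − 0.15749575)·142000000/1205 = 27127.243.
Sum = 50235.266.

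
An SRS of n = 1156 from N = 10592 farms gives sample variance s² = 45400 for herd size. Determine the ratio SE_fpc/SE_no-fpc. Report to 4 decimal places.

0.9439

f = n/N = 1156/10592 = 0.10913897.
SE_no-fpc = √(s²/n) = 6.2668458; SE_fpc = √((1−f)s²/n) = 5.9149897.
Ratio = √(1−f) = 0.94385435.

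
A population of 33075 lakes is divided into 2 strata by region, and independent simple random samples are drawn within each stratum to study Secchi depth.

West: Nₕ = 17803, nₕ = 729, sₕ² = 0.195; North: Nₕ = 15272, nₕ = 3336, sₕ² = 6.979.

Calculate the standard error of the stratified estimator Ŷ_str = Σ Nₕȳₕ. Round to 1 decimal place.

Var(Ŷ_str) = Σₕ Nₕ²(1 − fₕ)sₕ²/nₕ.
West: 17803²·(1 − 729/17803)·0.195/729 = 81308.426.
North: 15272²·(1 − 3336/15272)·6.979/3336 = 381348.36.
Sum = 462656.79.
SE = √(462656.79) = 680.2.

680.2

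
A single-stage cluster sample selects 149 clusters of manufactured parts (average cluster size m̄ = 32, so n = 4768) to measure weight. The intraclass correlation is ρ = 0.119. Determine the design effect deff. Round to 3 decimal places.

deff = 1 + (32 − 1)·0.119 = 1 + 3.689 = 4.689.

4.689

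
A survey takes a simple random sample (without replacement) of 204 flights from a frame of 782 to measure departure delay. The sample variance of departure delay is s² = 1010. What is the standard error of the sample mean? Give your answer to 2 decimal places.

1.91

Under SRS without replacement, Var(ȳ) = (1 − f)·s²/n with f = n/N = 204/782 = 0.26086957.
Var(ȳ) = (1 − 0.26086957)·1010/204 = 0.73913043·4.9509804 = 3.6594203.
SE(ȳ) = √(3.6594203) = 1.91.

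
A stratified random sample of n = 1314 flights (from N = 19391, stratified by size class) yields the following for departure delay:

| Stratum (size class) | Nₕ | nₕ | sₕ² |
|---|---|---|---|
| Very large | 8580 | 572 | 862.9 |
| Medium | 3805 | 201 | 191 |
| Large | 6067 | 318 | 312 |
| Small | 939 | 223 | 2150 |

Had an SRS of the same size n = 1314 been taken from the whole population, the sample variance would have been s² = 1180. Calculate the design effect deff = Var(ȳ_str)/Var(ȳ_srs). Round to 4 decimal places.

Var(ȳ_str) = Σ Wₕ²(1−fₕ)sₕ²/nₕ with Wₕ = Nₕ/19391:
  Very large: (8580/19391)²·(1−572/8580)·862.9/572 = 0.27566103
  Medium: (3805/19391)²·(1−201/3805)·191/201 = 0.034655833
  Large: (6067/19391)²·(1−318/6067)·312/318 = 0.091010891
  Small: (939/19391)²·(1−223/939)·2150/223 = 0.017238989
  → Var(ȳ_str) = 0.41856674.
Var(ȳ_srs) = (1 − 1314/19391)·1180/1314 = 0.83716834.
deff = 0.41856674 / 0.83716834 = 0.5000.

0.5000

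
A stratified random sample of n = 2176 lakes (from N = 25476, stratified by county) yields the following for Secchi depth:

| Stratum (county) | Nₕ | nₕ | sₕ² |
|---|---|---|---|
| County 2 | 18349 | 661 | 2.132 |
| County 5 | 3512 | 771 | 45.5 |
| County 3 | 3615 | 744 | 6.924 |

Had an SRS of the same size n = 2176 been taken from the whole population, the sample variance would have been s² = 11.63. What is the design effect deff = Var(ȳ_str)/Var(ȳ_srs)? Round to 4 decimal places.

0.5395

Var(ȳ_str) = Σ Wₕ²(1−fₕ)sₕ²/nₕ with Wₕ = Nₕ/25476:
  County 2: (18349/25476)²·(1−661/18349)·2.132/661 = 0.0016129258
  County 5: (3512/25476)²·(1−771/3512)·45.5/771 = 8.7530232 × 10^-4
  County 3: (3615/25476)²·(1−744/3615)·6.924/744 = 1.4882063 × 10^-4
  → Var(ȳ_str) = 0.0026370488.
Var(ȳ_srs) = (1 − 2176/25476)·11.63/2176 = 0.004888161.
deff = 0.0026370488 / 0.004888161 = 0.5395.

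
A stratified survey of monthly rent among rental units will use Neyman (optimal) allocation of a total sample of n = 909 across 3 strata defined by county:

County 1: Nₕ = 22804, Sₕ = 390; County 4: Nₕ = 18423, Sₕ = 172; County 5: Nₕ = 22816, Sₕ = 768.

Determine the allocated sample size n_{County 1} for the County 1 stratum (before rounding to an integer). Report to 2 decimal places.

Neyman allocation: nₕ = n·NₕSₕ / Σⱼ NⱼSⱼ.
Σ NⱼSⱼ = 22804·390 + 18423·172 + 22816·768 = 2.9585004 × 10^7.
n_{County 1} = 909·22804·390 / (2.9585004 × 10^7) = 273.25.

273.25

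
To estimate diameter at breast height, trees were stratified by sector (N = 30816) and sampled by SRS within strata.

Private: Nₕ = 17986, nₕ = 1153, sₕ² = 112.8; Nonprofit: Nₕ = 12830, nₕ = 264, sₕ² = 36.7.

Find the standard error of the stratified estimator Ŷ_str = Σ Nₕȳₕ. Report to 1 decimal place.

7213.3

Var(Ŷ_str) = Σₕ Nₕ²(1 − fₕ)sₕ²/nₕ.
Private: 17986²·(1 − 1153/17986)·112.8/1153 = 2.9619376 × 10^7.
Nonprofit: 12830²·(1 − 264/12830)·36.7/264 = 2.241227 × 10^7.
Sum = 5.2031646 × 10^7.
SE = √(5.2031646 × 10^7) = 7213.3.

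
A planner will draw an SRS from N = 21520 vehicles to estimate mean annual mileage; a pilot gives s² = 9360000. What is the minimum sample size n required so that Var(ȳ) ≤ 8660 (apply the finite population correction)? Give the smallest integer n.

Without fpc, n₀ = s²/D = 9360000/8660 = 1080.8314.
With fpc, (1 − n/N)·s²/n ≤ D requires n ≥ n₀/(1 + n₀/N) = 1080.8314/(1 + 1080.8314/21520) = 1029.1432.
Rounding up, n = 1030.

1030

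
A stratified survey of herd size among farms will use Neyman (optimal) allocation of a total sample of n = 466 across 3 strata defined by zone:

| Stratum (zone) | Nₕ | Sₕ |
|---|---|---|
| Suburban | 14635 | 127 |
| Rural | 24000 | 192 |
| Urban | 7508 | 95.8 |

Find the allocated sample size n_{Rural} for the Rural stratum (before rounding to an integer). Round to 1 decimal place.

Neyman allocation: nₕ = n·NₕSₕ / Σⱼ NⱼSⱼ.
Σ NⱼSⱼ = 14635·127 + 24000·192 + 7508·95.8 = 7.1859114 × 10^6.
n_{Rural} = 466·24000·192 / (7.1859114 × 10^6) = 298.8.

298.8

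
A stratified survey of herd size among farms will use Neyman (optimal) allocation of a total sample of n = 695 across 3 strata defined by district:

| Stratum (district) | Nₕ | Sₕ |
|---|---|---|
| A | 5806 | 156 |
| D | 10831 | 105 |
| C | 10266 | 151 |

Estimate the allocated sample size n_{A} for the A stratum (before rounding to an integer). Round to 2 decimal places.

175.19

Neyman allocation: nₕ = n·NₕSₕ / Σⱼ NⱼSⱼ.
Σ NⱼSⱼ = 5806·156 + 10831·105 + 10266·151 = 3.593157 × 10^6.
n_{A} = 695·5806·156 / (3.593157 × 10^6) = 175.19.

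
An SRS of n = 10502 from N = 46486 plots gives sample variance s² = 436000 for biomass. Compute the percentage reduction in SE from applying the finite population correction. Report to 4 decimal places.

f = n/N = 10502/46486 = 0.22591748.
SE_no-fpc = √(s²/n) = 6.4432835; SE_fpc = √((1−f)s²/n) = 5.668927.
Ratio = √(1−f) = 0.87981959. Reduction = 100·(1 − 0.87981959) = 12.0180%.

12.0180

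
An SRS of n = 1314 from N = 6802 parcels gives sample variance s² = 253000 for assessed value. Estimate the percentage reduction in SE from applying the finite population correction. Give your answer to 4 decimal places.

f = n/N = 1314/6802 = 0.19317848.
SE_no-fpc = √(s²/n) = 13.875945; SE_fpc = √((1−f)s²/n) = 12.463824.
Ratio = √(1−f) = 0.89823244. Reduction = 100·(1 − 0.89823244) = 10.1768%.

10.1768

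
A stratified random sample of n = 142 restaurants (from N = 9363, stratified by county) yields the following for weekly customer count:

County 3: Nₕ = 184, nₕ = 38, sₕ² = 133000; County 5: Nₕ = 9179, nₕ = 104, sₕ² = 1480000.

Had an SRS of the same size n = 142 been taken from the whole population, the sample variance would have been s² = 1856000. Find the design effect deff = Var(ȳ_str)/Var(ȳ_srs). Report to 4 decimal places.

1.0506

Var(ȳ_str) = Σ Wₕ²(1−fₕ)sₕ²/nₕ with Wₕ = Nₕ/9363:
  County 3: (184/9363)²·(1−38/184)·133000/38 = 1.0725281
  County 5: (9179/9363)²·(1−104/9179)·1480000/104 = 13521.981
  → Var(ȳ_str) = 13523.054.
Var(ȳ_srs) = (1 − 142/9363)·1856000/142 = 12872.195.
deff = 13523.054 / 12872.195 = 1.0506.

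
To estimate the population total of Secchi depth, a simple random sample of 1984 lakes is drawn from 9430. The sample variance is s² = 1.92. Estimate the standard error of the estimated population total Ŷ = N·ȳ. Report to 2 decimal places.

Var(Ŷ) = N²·Var(ȳ) = N²·(1 − n/N)·s²/n.
f = 1984/9430 = 0.21039236; Var(ȳ) = 0.78960764·1.92/1984 = 7.6413642 × 10^-4.
Var(Ŷ) = 9430² · (7.6413642 × 10^-4) = 67950.755.
SE(Ŷ) = √(67950.755) = 260.67.

260.67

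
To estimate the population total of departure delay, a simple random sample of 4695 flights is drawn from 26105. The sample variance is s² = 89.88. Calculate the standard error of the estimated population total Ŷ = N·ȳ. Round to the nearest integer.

Var(Ŷ) = N²·Var(ȳ) = N²·(1 − n/N)·s²/n.
f = 4695/26105 = 0.17985060; Var(ȳ) = 0.82014940·89.88/4695 = 0.015700751.
Var(Ŷ) = 26105² · 0.015700751 = 1.0699607 × 10^7.
SE(Ŷ) = √(1.0699607 × 10^7) = 3271.

3271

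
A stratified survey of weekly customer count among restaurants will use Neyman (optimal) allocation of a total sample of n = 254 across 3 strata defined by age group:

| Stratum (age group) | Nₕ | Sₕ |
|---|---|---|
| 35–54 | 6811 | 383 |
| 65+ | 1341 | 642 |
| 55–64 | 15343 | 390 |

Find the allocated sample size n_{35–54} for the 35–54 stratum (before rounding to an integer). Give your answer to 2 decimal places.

70.09

Neyman allocation: nₕ = n·NₕSₕ / Σⱼ NⱼSⱼ.
Σ NⱼSⱼ = 6811·383 + 1341·642 + 15343·390 = 9.453305 × 10^6.
n_{35–54} = 254·6811·383 / (9.453305 × 10^6) = 70.09.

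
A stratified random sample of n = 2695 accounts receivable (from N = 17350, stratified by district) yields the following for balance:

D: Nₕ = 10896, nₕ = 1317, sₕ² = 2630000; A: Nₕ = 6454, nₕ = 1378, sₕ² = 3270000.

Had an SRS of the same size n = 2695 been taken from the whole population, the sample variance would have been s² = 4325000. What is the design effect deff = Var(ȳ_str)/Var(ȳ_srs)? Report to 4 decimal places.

0.7013

Var(ȳ_str) = Σ Wₕ²(1−fₕ)sₕ²/nₕ with Wₕ = Nₕ/17350:
  D: (10896/17350)²·(1−1317/10896)·2630000/1317 = 692.40195
  A: (6454/17350)²·(1−1378/6454)·3270000/1378 = 258.25584
  → Var(ȳ_str) = 950.65779.
Var(ȳ_srs) = (1 − 2695/17350)·4325000/2695 = 1355.5442.
deff = 950.65779 / 1355.5442 = 0.7013.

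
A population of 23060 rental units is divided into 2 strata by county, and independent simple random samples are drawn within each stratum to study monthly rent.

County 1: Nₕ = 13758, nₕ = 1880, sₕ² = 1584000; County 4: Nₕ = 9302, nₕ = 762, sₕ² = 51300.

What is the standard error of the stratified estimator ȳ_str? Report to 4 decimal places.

Var(ȳ_str) = Σₕ Wₕ²(1 − fₕ)sₕ²/nₕ with Wₕ = Nₕ/N, N = 23060.
County 1: Wₕ = 0.59661752; term = 0.59661752²·(1 − 0.13664777)·1584000/1880 = 258.92701.
County 4: Wₕ = 0.40338248; term = 0.40338248²·(1 − 0.08191787)·51300/762 = 10.057221.
Sum = 268.98423.
SE = √(268.98423) = 16.4007.

16.4007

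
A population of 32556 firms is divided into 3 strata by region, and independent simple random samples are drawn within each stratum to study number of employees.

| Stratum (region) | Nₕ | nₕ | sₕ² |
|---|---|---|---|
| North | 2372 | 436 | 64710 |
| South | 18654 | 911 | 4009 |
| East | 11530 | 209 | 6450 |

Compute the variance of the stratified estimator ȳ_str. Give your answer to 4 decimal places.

Var(ȳ_str) = Σₕ Wₕ²(1 − fₕ)sₕ²/nₕ with Wₕ = Nₕ/N, N = 32556.
North: Wₕ = 0.07285907; term = 0.07285907²·(1 − 0.18381113)·64710/436 = 0.64304723.
South: Wₕ = 0.57298194; term = 0.57298194²·(1 − 0.04883671)·4009/911 = 1.3742148.
East: Wₕ = 0.35415899; term = 0.35415899²·(1 − 0.01812663)·6450/209 = 3.8007162.
Sum = 5.8179782.

5.8180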